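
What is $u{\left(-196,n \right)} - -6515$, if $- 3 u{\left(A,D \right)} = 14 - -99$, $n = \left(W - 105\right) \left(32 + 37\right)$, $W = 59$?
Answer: $\frac{19432}{3} \approx 6477.3$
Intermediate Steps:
$n = -3174$ ($n = \left(59 - 105\right) \left(32 + 37\right) = \left(-46\right) 69 = -3174$)
$u{\left(A,D \right)} = - \frac{113}{3}$ ($u{\left(A,D \right)} = - \frac{14 - -99}{3} = - \frac{14 + 99}{3} = \left(- \frac{1}{3}\right) 113 = - \frac{113}{3}$)
$u{\left(-196,n \right)} - -6515 = - \frac{113}{3} - -6515 = - \frac{113}{3} + 6515 = \frac{19432}{3}$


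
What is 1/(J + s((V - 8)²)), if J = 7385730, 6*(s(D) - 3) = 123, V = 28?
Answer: 2/14771507 ≈ 1.3540e-7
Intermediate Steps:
s(D) = 47/2 (s(D) = 3 + (⅙)*123 = 3 + 41/2 = 47/2)
1/(J + s((V - 8)²)) = 1/(7385730 + 47/2) = 1/(14771507/2) = 2/14771507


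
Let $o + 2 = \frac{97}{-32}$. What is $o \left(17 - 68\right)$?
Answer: $\frac{8211}{32} \approx 256.59$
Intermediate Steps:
$o = - \frac{161}{32}$ ($o = -2 + \frac{97}{-32} = -2 + 97 \left(- \frac{1}{32}\right) = -2 - \frac{97}{32} = - \frac{161}{32} \approx -5.0313$)
$o \left(17 - 68\right) = - \frac{161 \left(17 - 68\right)}{32} = \left(- \frac{161}{32}\right) \left(-51\right) = \frac{8211}{32}$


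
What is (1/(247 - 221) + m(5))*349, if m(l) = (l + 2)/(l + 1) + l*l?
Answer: 356678/39 ≈ 9145.6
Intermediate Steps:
m(l) = l**2 + (2 + l)/(1 + l) (m(l) = (2 + l)/(1 + l) + l**2 = l**2 + (2 + l)/(1 + l))
(1/(247 - 221) + m(5))*349 = (1/(247 - 221) + (2 + 5 + 5**2 + 5**3)/(1 + 5))*349 = (1/26 + (2 + 5 + 25 + 125)/6)*349 = (1/26 + (1/6)*157)*349 = (1/26 + 157/6)*349 = (1022/39)*349 = 356678/39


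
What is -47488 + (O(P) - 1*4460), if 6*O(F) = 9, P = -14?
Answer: -103893/2 ≈ -51947.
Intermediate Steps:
O(F) = 3/2 (O(F) = (1/6)*9 = 3/2)
-47488 + (O(P) - 1*4460) = -47488 + (3/2 - 1*4460) = -47488 + (3/2 - 4460) = -47488 - 8917/2 = -103893/2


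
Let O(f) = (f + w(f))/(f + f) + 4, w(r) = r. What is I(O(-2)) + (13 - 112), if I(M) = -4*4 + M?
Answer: -110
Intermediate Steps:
O(f) = 5 (O(f) = (f + f)/(f + f) + 4 = (2*f)/((2*f)) + 4 = (2*f)*(1/(2*f)) + 4 = 1 + 4 = 5)
I(M) = -16 + M
I(O(-2)) + (13 - 112) = (-16 + 5) + (13 - 112) = -11 - 99 = -110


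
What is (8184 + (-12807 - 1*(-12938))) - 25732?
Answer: -17417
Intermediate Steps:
(8184 + (-12807 - 1*(-12938))) - 25732 = (8184 + (-12807 + 12938)) - 25732 = (8184 + 131) - 25732 = 8315 - 25732 = -17417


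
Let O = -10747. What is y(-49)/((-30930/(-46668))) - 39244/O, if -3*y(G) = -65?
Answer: 1208053850/33240471 ≈ 36.343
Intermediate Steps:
y(G) = 65/3 (y(G) = -1/3*(-65) = 65/3)
y(-49)/((-30930/(-46668))) - 39244/O = 65/(3*((-30930/(-46668)))) - 39244/(-10747) = 65/(3*((-30930*(-1/46668)))) - 39244*(-1/10747) = 65/(3*(5155/7778)) + 39244/10747 = (65/3)*(7778/5155) + 39244/10747 = 101114/3093 + 39244/10747 = 1208053850/33240471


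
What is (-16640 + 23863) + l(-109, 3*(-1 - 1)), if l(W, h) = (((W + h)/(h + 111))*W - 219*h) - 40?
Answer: 180944/21 ≈ 8616.4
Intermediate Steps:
l(W, h) = -40 - 219*h + W*(W + h)/(111 + h) (l(W, h) = (((W + h)/(111 + h))*W - 219*h) - 40 = (W*(W + h)/(111 + h) - 219*h) - 40 = (-219*h + W*(W + h)/(111 + h)) - 40 = -40 - 219*h + W*(W + h)/(111 + h))
(-16640 + 23863) + l(-109, 3*(-1 - 1)) = (-16640 + 23863) + (-4440 + (-109)² - 73047*(-1 - 1) - 219*9*(-1 - 1)² - 327*(-1 - 1))/(111 + 3*(-1 - 1)) = 7223 + (-4440 + 11881 - 73047*(-2) - 219*(3*(-2))² - 327*(-2))/(111 + 3*(-2)) = 7223 + (-4440 + 11881 - 24349*(-6) - 219*(-6)² - 109*(-6))/(111 - 6) = 7223 + (-4440 + 11881 + 146094 - 219*36 + 654)/105 = 7223 + (-4440 + 11881 + 146094 - 7884 + 654)/105 = 7223 + (1/105)*146305 = 7223 + 29261/21 = 180944/21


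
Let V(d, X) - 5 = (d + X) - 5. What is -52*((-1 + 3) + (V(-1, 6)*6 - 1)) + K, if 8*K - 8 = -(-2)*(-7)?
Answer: -6451/4 ≈ -1612.8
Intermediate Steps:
V(d, X) = X + d (V(d, X) = 5 + ((d + X) - 5) = 5 + ((X + d) - 5) = 5 + (-5 + X + d) = X + d)
K = -¾ (K = 1 + (-(-2)*(-7))/8 = 1 + (-2*7)/8 = 1 + (⅛)*(-14) = 1 - 7/4 = -¾ ≈ -0.75000)
-52*((-1 + 3) + (V(-1, 6)*6 - 1)) + K = -52*((-1 + 3) + ((6 - 1)*6 - 1)) - ¾ = -52*(2 + (5*6 - 1)) - ¾ = -52*(2 + (30 - 1)) - ¾ = -52*(2 + 29) - ¾ = -52*31 - ¾ = -1612 - ¾ = -6451/4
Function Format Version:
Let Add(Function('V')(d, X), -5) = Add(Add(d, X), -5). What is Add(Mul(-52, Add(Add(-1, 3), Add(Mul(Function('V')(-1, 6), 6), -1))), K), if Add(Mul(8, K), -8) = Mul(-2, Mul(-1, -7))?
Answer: Rational(-6451, 4) ≈ -1612.8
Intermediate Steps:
Function('V')(d, X) = Add(X, d) (Function('V')(d, X) = Add(5, Add(Add(d, X), -5)) = Add(5, Add(Add(X, d), -5)) = Add(5, Add(-5, X, d)) = Add(X, d))
K = Rational(-3, 4) (K = Add(1, Mul(Rational(1, 8), Mul(-2, Mul(-1, -7)))) = Add(1, Mul(Rational(1, 8), Mul(-2, 7))) = Add(1, Mul(Rational(1, 8), -14)) = Add(1, Rational(-7, 4)) = Rational(-3, 4) ≈ -0.75000)
Add(Mul(-52, Add(Add(-1, 3), Add(Mul(Function('V')(-1, 6), 6), -1))), K) = Add(Mul(-52, Add(Add(-1, 3), Add(Mul(Add(6, -1), 6), -1))), Rational(-3, 4)) = Add(Mul(-52, Add(2, Add(Mul(5, 6), -1))), Rational(-3, 4)) = Add(Mul(-52, Add(2, Add(30, -1))), Rational(-3, 4)) = Add(Mul(-52, Add(2, 29)), Rational(-3, 4)) = Add(Mul(-52, 31), Rational(-3, 4)) = Add(-1612, Rational(-3, 4)) = Rational(-6451, 4)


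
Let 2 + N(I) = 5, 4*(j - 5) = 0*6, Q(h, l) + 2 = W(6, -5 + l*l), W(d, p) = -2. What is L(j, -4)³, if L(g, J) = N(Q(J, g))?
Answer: 27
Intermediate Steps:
Q(h, l) = -4 (Q(h, l) = -2 - 2 = -4)
j = 5 (j = 5 + (0*6)/4 = 5 + (¼)*0 = 5 + 0 = 5)
N(I) = 3 (N(I) = -2 + 5 = 3)
L(g, J) = 3
L(j, -4)³ = 3³ = 27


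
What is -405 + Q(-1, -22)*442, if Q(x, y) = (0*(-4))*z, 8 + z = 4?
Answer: -405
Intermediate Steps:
z = -4 (z = -8 + 4 = -4)
Q(x, y) = 0 (Q(x, y) = (0*(-4))*(-4) = 0*(-4) = 0)
-405 + Q(-1, -22)*442 = -405 + 0*442 = -405 + 0 = -405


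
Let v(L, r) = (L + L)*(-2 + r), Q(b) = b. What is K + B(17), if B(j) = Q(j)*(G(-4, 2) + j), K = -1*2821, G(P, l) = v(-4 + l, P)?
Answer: -2124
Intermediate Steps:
v(L, r) = 2*L*(-2 + r) (v(L, r) = (2*L)*(-2 + r) = 2*L*(-2 + r))
G(P, l) = 2*(-4 + l)*(-2 + P)
K = -2821
B(j) = j*(24 + j) (B(j) = j*(2*(-4 + 2)*(-2 - 4) + j) = j*(2*(-2)*(-6) + j) = j*(24 + j))
K + B(17) = -2821 + 17*(24 + 17) = -2821 + 17*41 = -2821 + 697 = -2124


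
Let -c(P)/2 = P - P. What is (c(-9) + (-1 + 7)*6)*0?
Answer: 0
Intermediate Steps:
c(P) = 0 (c(P) = -2*(P - P) = -2*0 = 0)
(c(-9) + (-1 + 7)*6)*0 = (0 + (-1 + 7)*6)*0 = (0 + 6*6)*0 = (0 + 36)*0 = 36*0 = 0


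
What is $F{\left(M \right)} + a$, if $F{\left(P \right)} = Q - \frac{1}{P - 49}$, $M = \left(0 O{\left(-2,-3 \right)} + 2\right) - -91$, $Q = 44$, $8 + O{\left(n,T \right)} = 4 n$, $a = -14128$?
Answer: $- \frac{619697}{44} \approx -14084.0$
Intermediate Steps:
$O{\left(n,T \right)} = -8 + 4 n$
$M = 93$ ($M = \left(0 \left(-8 + 4 \left(-2\right)\right) + 2\right) - -91 = \left(0 \left(-8 - 8\right) + 2\right) + 91 = \left(0 \left(-16\right) + 2\right) + 91 = \left(0 + 2\right) + 91 = 2 + 91 = 93$)
$F{\left(P \right)} = 44 - \frac{1}{-49 + P}$ ($F{\left(P \right)} = 44 - \frac{1}{P - 49} = 44 - \frac{1}{-49 + P}$)
$F{\left(M \right)} + a = \frac{-2157 + 44 \cdot 93}{-49 + 93} - 14128 = \frac{-2157 + 4092}{44} - 14128 = \frac{1}{44} \cdot 1935 - 14128 = \frac{1935}{44} - 14128 = - \frac{619697}{44}$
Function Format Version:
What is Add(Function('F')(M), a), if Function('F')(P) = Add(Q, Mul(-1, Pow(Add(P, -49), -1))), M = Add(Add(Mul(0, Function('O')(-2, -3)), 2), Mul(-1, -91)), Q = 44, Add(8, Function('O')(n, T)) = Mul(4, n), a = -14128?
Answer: Rational(-619697, 44) ≈ -14084.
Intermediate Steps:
Function('O')(n, T) = Add(-8, Mul(4, n))
M = 93 (M = Add(Add(Mul(0, Add(-8, Mul(4, -2))), 2), Mul(-1, -91)) = Add(Add(Mul(0, Add(-8, -8)), 2), 91) = Add(Add(Mul(0, -16), 2), 91) = Add(Add(0, 2), 91) = Add(2, 91) = 93)
Function('F')(P) = Add(44, Mul(-1, Pow(Add(-49, P), -1))) (Function('F')(P) = Add(44, Mul(-1, Pow(Add(P, -49), -1))) = Add(44, Mul(-1, Pow(Add(-49, P), -1))))
Add(Function('F')(M), a) = Add(Mul(Pow(Add(-49, 93), -1), Add(-2157, Mul(44, 93))), -14128) = Add(Mul(Pow(44, -1), Add(-2157, 4092)), -14128) = Add(Mul(Rational(1, 44), 1935), -14128) = Add(Rational(1935, 44), -14128) = Rational(-619697, 44)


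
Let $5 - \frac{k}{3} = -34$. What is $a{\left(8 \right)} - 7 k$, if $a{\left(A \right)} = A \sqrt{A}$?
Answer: $-819 + 16 \sqrt{2} \approx -796.37$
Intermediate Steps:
$k = 117$ ($k = 15 - -102 = 15 + 102 = 117$)
$a{\left(A \right)} = A^{\frac{3}{2}}$
$a{\left(8 \right)} - 7 k = 8^{\frac{3}{2}} - 819 = 16 \sqrt{2} - 819 = -819 + 16 \sqrt{2}$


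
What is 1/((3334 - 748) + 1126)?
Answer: 1/3712 ≈ 0.00026940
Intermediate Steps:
1/((3334 - 748) + 1126) = 1/(2586 + 1126) = 1/3712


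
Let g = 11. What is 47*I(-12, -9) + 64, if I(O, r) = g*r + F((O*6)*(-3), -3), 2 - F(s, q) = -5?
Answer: -4260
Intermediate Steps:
F(s, q) = 7 (F(s, q) = 2 - 1*(-5) = 2 + 5 = 7)
I(O, r) = 7 + 11*r (I(O, r) = 11*r + 7 = 7 + 11*r)
47*I(-12, -9) + 64 = 47*(7 + 11*(-9)) + 64 = 47*(7 - 99) + 64 = 47*(-92) + 64 = -4324 + 64 = -4260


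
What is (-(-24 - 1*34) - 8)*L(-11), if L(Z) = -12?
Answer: -600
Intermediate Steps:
(-(-24 - 1*34) - 8)*L(-11) = (-(-24 - 1*34) - 8)*(-12) = (-(-24 - 34) - 8)*(-12) = (-1*(-58) - 8)*(-12) = (58 - 8)*(-12) = 50*(-12) = -600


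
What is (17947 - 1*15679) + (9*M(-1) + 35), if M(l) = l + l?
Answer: 2285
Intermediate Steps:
M(l) = 2*l
(17947 - 1*15679) + (9*M(-1) + 35) = (17947 - 1*15679) + (9*(2*(-1)) + 35) = (17947 - 15679) + (9*(-2) + 35) = 2268 + (-18 + 35) = 2268 + 17 = 2285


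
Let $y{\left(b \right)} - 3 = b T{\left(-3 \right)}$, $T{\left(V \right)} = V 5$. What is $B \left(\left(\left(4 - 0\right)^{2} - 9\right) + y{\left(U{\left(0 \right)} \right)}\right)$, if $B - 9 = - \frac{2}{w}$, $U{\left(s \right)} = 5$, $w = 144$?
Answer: $- \frac{42055}{72} \approx -584.1$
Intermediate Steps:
$T{\left(V \right)} = 5 V$
$y{\left(b \right)} = 3 - 15 b$ ($y{\left(b \right)} = 3 + b 5 \left(-3\right) = 3 + b \left(-15\right) = 3 - 15 b$)
$B = \frac{647}{72}$ ($B = 9 - \frac{2}{144} = 9 - \frac{1}{72} = \frac{647}{72} \approx 8.9861$)
$B \left(\left(\left(4 - 0\right)^{2} - 9\right) + y{\left(U{\left(0 \right)} \right)}\right) = \frac{647 \left(\left(\left(4 - 0\right)^{2} - 9\right) + \left(3 - 75\right)\right)}{72} = \frac{647 \left(\left(\left(4 + 0\right)^{2} - 9\right) + \left(3 - 75\right)\right)}{72} = \frac{647 \left(\left(4^{2} - 9\right) - 72\right)}{72} = \frac{647 \left(\left(16 - 9\right) - 72\right)}{72} = \frac{647 \left(7 - 72\right)}{72} = \frac{647}{72} \left(-65\right) = - \frac{42055}{72}$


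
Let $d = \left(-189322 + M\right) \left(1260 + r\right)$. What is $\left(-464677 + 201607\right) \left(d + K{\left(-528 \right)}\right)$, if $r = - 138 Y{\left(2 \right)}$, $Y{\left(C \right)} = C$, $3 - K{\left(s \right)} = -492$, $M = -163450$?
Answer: $91318740139710$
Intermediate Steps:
$K{\left(s \right)} = 495$ ($K{\left(s \right)} = 3 - -492 = 3 + 492 = 495$)
$r = -276$ ($r = \left(-138\right) 2 = -276$)
$d = -347127648$ ($d = \left(-189322 - 163450\right) \left(1260 - 276\right) = \left(-352772\right) 984 = -347127648$)
$\left(-464677 + 201607\right) \left(d + K{\left(-528 \right)}\right) = \left(-464677 + 201607\right) \left(-347127648 + 495\right) = \left(-263070\right) \left(-347127153\right) = 91318740139710$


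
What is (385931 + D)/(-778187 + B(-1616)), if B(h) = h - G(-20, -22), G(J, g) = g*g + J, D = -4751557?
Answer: 4365626/780267 ≈ 5.5950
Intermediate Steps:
G(J, g) = J + g**2 (G(J, g) = g**2 + J = J + g**2)
B(h) = -464 + h (B(h) = h - (-20 + (-22)**2) = h - (-20 + 484) = h - 1*464 = h - 464 = -464 + h)
(385931 + D)/(-778187 + B(-1616)) = (385931 - 4751557)/(-778187 + (-464 - 1616)) = -4365626/(-778187 - 2080) = -4365626/(-780267) = -4365626*(-1/780267) = 4365626/780267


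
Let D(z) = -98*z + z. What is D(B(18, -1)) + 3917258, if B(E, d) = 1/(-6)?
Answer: 23503645/6 ≈ 3.9173e+6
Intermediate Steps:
B(E, d) = -1/6
D(z) = -97*z
D(B(18, -1)) + 3917258 = -97*(-1/6) + 3917258 = 97/6 + 3917258 = 23503645/6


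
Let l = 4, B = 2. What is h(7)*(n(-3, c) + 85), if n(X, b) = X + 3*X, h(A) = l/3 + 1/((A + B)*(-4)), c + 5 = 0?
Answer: 3431/36 ≈ 95.306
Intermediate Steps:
c = -5 (c = -5 + 0 = -5)
h(A) = 4/3 - 1/(4*(2 + A)) (h(A) = 4/3 + 1/((A + 2)*(-4)) = 4*(⅓) - ¼/(2 + A) = 4/3 - 1/(4*(2 + A)))
n(X, b) = 4*X
h(7)*(n(-3, c) + 85) = ((29 + 16*7)/(12*(2 + 7)))*(4*(-3) + 85) = ((1/12)*(29 + 112)/9)*(-12 + 85) = ((1/12)*(⅑)*141)*73 = (47/36)*73 = 3431/36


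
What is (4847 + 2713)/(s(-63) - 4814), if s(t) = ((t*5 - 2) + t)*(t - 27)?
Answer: 540/2099 ≈ 0.25727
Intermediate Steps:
s(t) = (-27 + t)*(-2 + 6*t) (s(t) = ((5*t - 2) + t)*(-27 + t) = ((-2 + 5*t) + t)*(-27 + t) = (-2 + 6*t)*(-27 + t) = (-27 + t)*(-2 + 6*t))
(4847 + 2713)/(s(-63) - 4814) = (4847 + 2713)/((54 - 164*(-63) + 6*(-63)²) - 4814) = 7560/((54 + 10332 + 6*3969) - 4814) = 7560/((54 + 10332 + 23814) - 4814) = 7560/(34200 - 4814) = 7560/29386 = 7560*(1/29386) = 540/2099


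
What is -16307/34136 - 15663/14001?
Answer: -254328825/159312712 ≈ -1.5964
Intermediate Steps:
-16307/34136 - 15663/14001 = -16307*1/34136 - 15663*1/14001 = -16307/34136 - 5221/4667 = -254328825/159312712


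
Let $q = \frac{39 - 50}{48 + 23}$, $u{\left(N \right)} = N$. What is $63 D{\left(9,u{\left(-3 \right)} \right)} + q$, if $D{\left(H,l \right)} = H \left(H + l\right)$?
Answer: $\frac{241531}{71} \approx 3401.8$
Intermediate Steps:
$q = - \frac{11}{71} \approx -0.15493$
$63 D{\left(9,u{\left(-3 \right)} \right)} + q = 63 \cdot 9 \left(9 - 3\right) - \frac{11}{71} = 63 \cdot 9 \cdot 6 - \frac{11}{71} = 63 \cdot 54 - \frac{11}{71} = 3402 - \frac{11}{71} = \frac{241531}{71}$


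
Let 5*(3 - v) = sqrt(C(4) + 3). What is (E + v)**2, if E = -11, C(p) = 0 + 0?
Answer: (40 + sqrt(3))**2/25 ≈ 69.663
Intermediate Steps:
C(p) = 0
v = 3 - sqrt(3)/5 (v = 3 - sqrt(0 + 3)/5 = 3 - sqrt(3)/5 ≈ 2.6536)
(E + v)**2 = (-11 + (3 - sqrt(3)/5))**2 = (-8 - sqrt(3)/5)**2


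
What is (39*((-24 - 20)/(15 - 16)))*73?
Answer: 125268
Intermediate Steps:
(39*((-24 - 20)/(15 - 16)))*73 = (39*(-44/(-1)))*73 = (39*(-44*(-1)))*73 = (39*44)*73 = 1716*73 = 125268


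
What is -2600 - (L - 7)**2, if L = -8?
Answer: -2825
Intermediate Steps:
-2600 - (L - 7)**2 = -2600 - (-8 - 7)**2 = -2600 - 1*(-15)**2 = -2600 - 1*225 = -2600 - 225 = -2825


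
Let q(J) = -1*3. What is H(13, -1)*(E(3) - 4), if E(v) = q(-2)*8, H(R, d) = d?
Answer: 28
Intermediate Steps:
q(J) = -3
E(v) = -24 (E(v) = -3*8 = -24)
H(13, -1)*(E(3) - 4) = -(-24 - 4) = -1*(-28) = 28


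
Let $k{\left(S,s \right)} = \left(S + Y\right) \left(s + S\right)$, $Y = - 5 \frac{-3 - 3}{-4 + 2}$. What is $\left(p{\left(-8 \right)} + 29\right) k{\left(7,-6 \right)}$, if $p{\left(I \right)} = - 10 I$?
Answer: $-872$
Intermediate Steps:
$Y = -15$ ($Y = - 5 \left(- \frac{6}{-2}\right) = - 5 \left(\left(-6\right) \left(- \frac{1}{2}\right)\right) = \left(-5\right) 3 = -15$)
$k{\left(S,s \right)} = \left(-15 + S\right) \left(S + s\right)$ ($k{\left(S,s \right)} = \left(S - 15\right) \left(s + S\right) = \left(-15 + S\right) \left(S + s\right)$)
$\left(p{\left(-8 \right)} + 29\right) k{\left(7,-6 \right)} = \left(\left(-10\right) \left(-8\right) + 29\right) \left(7^{2} - 105 - -90 + 7 \left(-6\right)\right) = \left(80 + 29\right) \left(49 - 105 + 90 - 42\right) = 109 \left(-8\right) = -872$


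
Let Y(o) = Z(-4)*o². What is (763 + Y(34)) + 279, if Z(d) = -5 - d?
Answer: -114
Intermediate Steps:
Y(o) = -o² (Y(o) = (-5 - 1*(-4))*o² = (-5 + 4)*o² = -o²)
(763 + Y(34)) + 279 = (763 - 1*34²) + 279 = (763 - 1*1156) + 279 = (763 - 1156) + 279 = -393 + 279 = -114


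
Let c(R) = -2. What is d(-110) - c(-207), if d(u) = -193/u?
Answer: 413/110 ≈ 3.7545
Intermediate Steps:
d(-110) - c(-207) = -193/(-110) - 1*(-2) = -193*(-1/110) + 2 = 193/110 + 2 = 413/110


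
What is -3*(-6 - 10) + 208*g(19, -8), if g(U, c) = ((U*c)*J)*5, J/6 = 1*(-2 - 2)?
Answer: 3793968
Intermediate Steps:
J = -24 (J = 6*(1*(-2 - 2)) = 6*(1*(-4)) = 6*(-4) = -24)
g(U, c) = -120*U*c (g(U, c) = ((U*c)*(-24))*5 = -24*U*c*5 = -120*U*c)
-3*(-6 - 10) + 208*g(19, -8) = -3*(-6 - 10) + 208*(-120*19*(-8)) = -3*(-16) + 208*18240 = 48 + 3793920 = 3793968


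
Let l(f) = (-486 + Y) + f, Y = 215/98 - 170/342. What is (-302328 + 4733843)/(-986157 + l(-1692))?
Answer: -14852665674/3312497899 ≈ -4.4838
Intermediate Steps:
Y = 28435/16758 (Y = 215*(1/98) - 170*1/342 = 215/98 - 85/171 = 28435/16758 ≈ 1.6968)
l(f) = -8115953/16758 + f (l(f) = (-486 + 28435/16758) + f = -8115953/16758 + f)
(-302328 + 4733843)/(-986157 + l(-1692)) = (-302328 + 4733843)/(-986157 + (-8115953/16758 - 1692)) = 4431515/(-986157 - 36470489/16758) = 4431515/(-16562489495/16758) = 4431515*(-16758/16562489495) = -14852665674/3312497899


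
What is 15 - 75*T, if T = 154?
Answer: -11535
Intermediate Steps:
15 - 75*T = 15 - 75*154 = 15 - 11550 = -11535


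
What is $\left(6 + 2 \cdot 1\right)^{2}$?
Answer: $64$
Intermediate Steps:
$\left(6 + 2 \cdot 1\right)^{2} = \left(6 + 2\right)^{2} = 8^{2} = 64$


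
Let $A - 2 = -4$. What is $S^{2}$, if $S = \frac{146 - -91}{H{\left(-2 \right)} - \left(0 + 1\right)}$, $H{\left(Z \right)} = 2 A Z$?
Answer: $\frac{56169}{49} \approx 1146.3$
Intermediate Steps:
$A = -2$ ($A = 2 - 4 = -2$)
$H{\left(Z \right)} = - 4 Z$ ($H{\left(Z \right)} = 2 \left(-2\right) Z = - 4 Z$)
$S = \frac{237}{7}$ ($S = \frac{146 - -91}{\left(-4\right) \left(-2\right) - \left(0 + 1\right)} = \frac{146 + 91}{8 - 1} = \frac{237}{8 - 1} = \frac{237}{7} \approx 33.857$)
$S^{2} = \left(\frac{237}{7}\right)^{2} = \frac{56169}{49}$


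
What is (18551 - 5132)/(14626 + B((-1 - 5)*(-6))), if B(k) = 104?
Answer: 4473/4910 ≈ 0.91100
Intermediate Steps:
(18551 - 5132)/(14626 + B((-1 - 5)*(-6))) = (18551 - 5132)/(14626 + 104) = 13419/14730 = 13419*(1/14730) = 4473/4910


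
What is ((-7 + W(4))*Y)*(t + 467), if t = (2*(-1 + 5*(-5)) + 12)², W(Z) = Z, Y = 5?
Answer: -31005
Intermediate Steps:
t = 1600 (t = (2*(-1 - 25) + 12)² = (2*(-26) + 12)² = (-52 + 12)² = (-40)² = 1600)
((-7 + W(4))*Y)*(t + 467) = ((-7 + 4)*5)*(1600 + 467) = -3*5*2067 = -15*2067 = -31005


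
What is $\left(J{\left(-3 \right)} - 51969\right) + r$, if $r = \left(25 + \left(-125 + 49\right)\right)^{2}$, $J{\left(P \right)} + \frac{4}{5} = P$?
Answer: $- \frac{246859}{5} \approx -49372.0$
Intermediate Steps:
$J{\left(P \right)} = - \frac{4}{5} + P$
$r = 2601$ ($r = \left(25 - 76\right)^{2} = \left(-51\right)^{2} = 2601$)
$\left(J{\left(-3 \right)} - 51969\right) + r = \left(\left(- \frac{4}{5} - 3\right) - 51969\right) + 2601 = \left(- \frac{19}{5} - 51969\right) + 2601 = - \frac{259864}{5} + 2601 = - \frac{246859}{5}$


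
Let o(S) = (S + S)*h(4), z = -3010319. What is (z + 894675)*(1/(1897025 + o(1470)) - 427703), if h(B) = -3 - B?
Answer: 1697933693973267096/1876445 ≈ 9.0487e+11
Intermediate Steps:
o(S) = -14*S (o(S) = (S + S)*(-3 - 1*4) = (2*S)*(-3 - 4) = (2*S)*(-7) = -14*S)
(z + 894675)*(1/(1897025 + o(1470)) - 427703) = (-3010319 + 894675)*(1/(1897025 - 14*1470) - 427703) = -2115644*(1/(1897025 - 20580) - 427703) = -2115644*(1/1876445 - 427703) = -2115644*(-802561155834/1876445) = 1697933693973267096/1876445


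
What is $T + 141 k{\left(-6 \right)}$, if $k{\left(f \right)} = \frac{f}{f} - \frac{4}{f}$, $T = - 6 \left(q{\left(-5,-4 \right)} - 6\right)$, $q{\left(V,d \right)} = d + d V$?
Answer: $175$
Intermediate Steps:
$q{\left(V,d \right)} = d + V d$
$T = -60$ ($T = - 6 \left(- 4 \left(1 - 5\right) - 6\right) = - 6 \left(\left(-4\right) \left(-4\right) - 6\right) = - 6 \left(16 - 6\right) = \left(-6\right) 10 = -60$)
$k{\left(f \right)} = 1 - \frac{4}{f}$
$T + 141 k{\left(-6 \right)} = -60 + 141 \frac{-4 - 6}{-6} = -60 + 141 \left(\left(- \frac{1}{6}\right) \left(-10\right)\right) = -60 + 141 \cdot \frac{5}{3} = -60 + 235 = 175$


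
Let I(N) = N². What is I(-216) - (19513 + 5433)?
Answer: 21710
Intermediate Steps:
I(-216) - (19513 + 5433) = (-216)² - (19513 + 5433) = 46656 - 1*24946 = 46656 - 24946 = 21710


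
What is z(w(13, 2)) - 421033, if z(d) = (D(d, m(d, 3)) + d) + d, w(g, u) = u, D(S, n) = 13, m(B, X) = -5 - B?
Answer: -421016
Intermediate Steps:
z(d) = 13 + 2*d (z(d) = (13 + d) + d = 13 + 2*d)
z(w(13, 2)) - 421033 = (13 + 2*2) - 421033 = (13 + 4) - 421033 = 17 - 421033 = -421016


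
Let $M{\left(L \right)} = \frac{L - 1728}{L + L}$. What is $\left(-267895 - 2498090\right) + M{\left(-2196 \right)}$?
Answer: $- \frac{337450061}{122} \approx -2.766 \cdot 10^{6}$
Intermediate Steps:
$M{\left(L \right)} = \frac{-1728 + L}{2 L}$
$\left(-267895 - 2498090\right) + M{\left(-2196 \right)} = \left(-267895 - 2498090\right) + \frac{-1728 - 2196}{2 \left(-2196\right)} = \left(-267895 - 2498090\right) + \frac{1}{2} \left(- \frac{1}{2196}\right) \left(-3924\right) = -2765985 + \frac{109}{122} = - \frac{337450061}{122}$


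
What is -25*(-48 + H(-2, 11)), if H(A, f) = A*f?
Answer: 1750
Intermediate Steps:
-25*(-48 + H(-2, 11)) = -25*(-48 - 2*11) = -25*(-48 - 22) = -25*(-70) = 1750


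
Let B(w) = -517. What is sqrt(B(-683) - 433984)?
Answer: I*sqrt(434501) ≈ 659.17*I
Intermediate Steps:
sqrt(B(-683) - 433984) = sqrt(-517 - 433984) = sqrt(-434501) = I*sqrt(434501)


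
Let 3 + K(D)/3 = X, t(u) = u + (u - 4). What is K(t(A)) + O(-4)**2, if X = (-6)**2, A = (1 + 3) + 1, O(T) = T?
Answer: 115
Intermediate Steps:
A = 5 (A = 4 + 1 = 5)
t(u) = -4 + 2*u (t(u) = u + (-4 + u) = -4 + 2*u)
X = 36
K(D) = 99 (K(D) = -9 + 3*36 = -9 + 108 = 99)
K(t(A)) + O(-4)**2 = 99 + (-4)**2 = 99 + 16 = 115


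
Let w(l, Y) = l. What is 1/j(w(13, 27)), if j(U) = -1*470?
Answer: -1/470 ≈ -0.0021277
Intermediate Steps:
j(U) = -470
1/j(w(13, 27)) = 1/(-470) = -1/470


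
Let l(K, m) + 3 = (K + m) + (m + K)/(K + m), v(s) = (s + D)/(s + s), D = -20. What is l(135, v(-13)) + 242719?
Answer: 6314185/26 ≈ 2.4285e+5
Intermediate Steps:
v(s) = (-20 + s)/(2*s) (v(s) = (s - 20)/(s + s) = (-20 + s)/((2*s)) = (-20 + s)*(1/(2*s)) = (-20 + s)/(2*s))
l(K, m) = -2 + K + m (l(K, m) = -3 + ((K + m) + (m + K)/(K + m)) = -3 + ((K + m) + (K + m)/(K + m)) = -3 + ((K + m) + 1) = -3 + (1 + K + m) = -2 + K + m)
l(135, v(-13)) + 242719 = (-2 + 135 + (½)*(-20 - 13)/(-13)) + 242719 = (-2 + 135 + (½)*(-1/13)*(-33)) + 242719 = (-2 + 135 + 33/26) + 242719 = 3491/26 + 242719 = 6314185/26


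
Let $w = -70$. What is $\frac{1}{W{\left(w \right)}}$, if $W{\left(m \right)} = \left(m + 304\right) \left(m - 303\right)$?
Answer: $- \frac{1}{87282} \approx -1.1457 \cdot 10^{-5}$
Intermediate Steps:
$W{\left(m \right)} = \left(-303 + m\right) \left(304 + m\right)$ ($W{\left(m \right)} = \left(304 + m\right) \left(-303 + m\right) = \left(-303 + m\right) \left(304 + m\right)$)
$\frac{1}{W{\left(w \right)}} = \frac{1}{-92112 - 70 + \left(-70\right)^{2}} = \frac{1}{-92112 - 70 + 4900} = \frac{1}{-87282} = - \frac{1}{87282}$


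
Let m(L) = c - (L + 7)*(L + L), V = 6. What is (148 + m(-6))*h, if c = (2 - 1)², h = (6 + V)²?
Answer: 23184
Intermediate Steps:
h = 144 (h = (6 + 6)² = 12² = 144)
c = 1 (c = 1² = 1)
m(L) = 1 - 2*L*(7 + L) (m(L) = 1 - (L + 7)*(L + L) = 1 - (7 + L)*2*L = 1 - 2*L*(7 + L))
(148 + m(-6))*h = (148 + (1 - 14*(-6) - 2*(-6)²))*144 = (148 + (1 + 84 - 2*36))*144 = (148 + (1 + 84 - 72))*144 = (148 + 13)*144 = 161*144 = 23184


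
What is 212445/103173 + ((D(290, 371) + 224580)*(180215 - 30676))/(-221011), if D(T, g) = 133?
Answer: -165091058607296/1085827043 ≈ -1.5204e+5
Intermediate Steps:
212445/103173 + ((D(290, 371) + 224580)*(180215 - 30676))/(-221011) = 212445/103173 + ((133 + 224580)*(180215 - 30676))/(-221011) = 212445*(1/103173) + (224713*149539)*(-1/221011) = 70815/34391 + 33603357307*(-1/221011) = 70815/34391 - 33603357307/221011 = -165091058607296/1085827043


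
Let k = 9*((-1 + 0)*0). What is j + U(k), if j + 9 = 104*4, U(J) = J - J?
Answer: 407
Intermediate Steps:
k = 0 (k = 9*(-1*0) = 9*0 = 0)
U(J) = 0
j = 407 (j = -9 + 104*4 = -9 + 416 = 407)
j + U(k) = 407 + 0 = 407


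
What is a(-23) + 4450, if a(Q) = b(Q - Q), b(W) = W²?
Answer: 4450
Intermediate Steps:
a(Q) = 0 (a(Q) = (Q - Q)² = 0² = 0)
a(-23) + 4450 = 0 + 4450 = 4450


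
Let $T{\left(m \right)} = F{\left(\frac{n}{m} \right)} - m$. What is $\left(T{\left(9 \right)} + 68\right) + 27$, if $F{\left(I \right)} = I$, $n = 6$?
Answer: $\frac{260}{3} \approx 86.667$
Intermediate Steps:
$T{\left(m \right)} = - m + \frac{6}{m}$ ($T{\left(m \right)} = \frac{6}{m} - m = - m + \frac{6}{m}$)
$\left(T{\left(9 \right)} + 68\right) + 27 = \left(\left(\left(-1\right) 9 + \frac{6}{9}\right) + 68\right) + 27 = \left(\left(-9 + 6 \cdot \frac{1}{9}\right) + 68\right) + 27 = \left(\left(-9 + \frac{2}{3}\right) + 68\right) + 27 = \left(- \frac{25}{3} + 68\right) + 27 = \frac{179}{3} + 27 = \frac{260}{3}$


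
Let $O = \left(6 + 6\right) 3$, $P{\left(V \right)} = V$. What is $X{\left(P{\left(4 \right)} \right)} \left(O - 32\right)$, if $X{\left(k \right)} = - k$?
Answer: $-16$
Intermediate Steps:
$O = 36$ ($O = 12 \cdot 3 = 36$)
$X{\left(P{\left(4 \right)} \right)} \left(O - 32\right) = \left(-1\right) 4 \left(36 - 32\right) = \left(-4\right) 4 = -16$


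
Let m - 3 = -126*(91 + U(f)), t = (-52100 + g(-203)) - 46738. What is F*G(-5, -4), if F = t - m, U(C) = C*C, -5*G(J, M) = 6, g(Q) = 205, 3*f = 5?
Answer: 104184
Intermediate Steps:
f = 5/3 (f = (⅓)*5 = 5/3 ≈ 1.6667)
G(J, M) = -6/5 (G(J, M) = -⅕*6 = -6/5)
U(C) = C²
t = -98633 (t = (-52100 + 205) - 46738 = -51895 - 46738 = -98633)
m = -11813 (m = 3 - 126*(91 + (5/3)²) = 3 - 126*(91 + 25/9) = 3 - 126*844/9 = 3 - 11816 = -11813)
F = -86820 (F = -98633 - 1*(-11813) = -98633 + 11813 = -86820)
F*G(-5, -4) = -86820*(-6/5) = 104184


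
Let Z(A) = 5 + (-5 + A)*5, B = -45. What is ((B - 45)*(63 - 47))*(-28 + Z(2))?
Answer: 54720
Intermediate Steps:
Z(A) = -20 + 5*A (Z(A) = 5 + (-25 + 5*A) = -20 + 5*A)
((B - 45)*(63 - 47))*(-28 + Z(2)) = ((-45 - 45)*(63 - 47))*(-28 + (-20 + 5*2)) = (-90*16)*(-28 + (-20 + 10)) = -1440*(-28 - 10) = -1440*(-38) = 54720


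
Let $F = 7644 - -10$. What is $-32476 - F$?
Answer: $-40130$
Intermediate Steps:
$F = 7654$ ($F = 7644 + 10 = 7654$)
$-32476 - F = -32476 - 7654 = -40130$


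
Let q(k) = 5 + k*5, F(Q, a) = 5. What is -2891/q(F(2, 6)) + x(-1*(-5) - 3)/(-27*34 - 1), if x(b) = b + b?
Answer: -2656949/27570 ≈ -96.371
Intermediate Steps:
q(k) = 5 + 5*k
x(b) = 2*b
-2891/q(F(2, 6)) + x(-1*(-5) - 3)/(-27*34 - 1) = -2891/(5 + 5*5) + (2*(-1*(-5) - 3))/(-27*34 - 1) = -2891/(5 + 25) + (2*(5 - 3))/(-918 - 1) = -2891/30 + (2*2)/(-919) = -2891*1/30 + 4*(-1/919) = -2891/30 - 4/919 = -2656949/27570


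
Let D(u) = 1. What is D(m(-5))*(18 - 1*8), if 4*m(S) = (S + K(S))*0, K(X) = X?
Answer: 10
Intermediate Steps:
m(S) = 0 (m(S) = ((S + S)*0)/4 = ((2*S)*0)/4 = (¼)*0 = 0)
D(m(-5))*(18 - 1*8) = 1*(18 - 1*8) = 1*(18 - 8) = 1*10 = 10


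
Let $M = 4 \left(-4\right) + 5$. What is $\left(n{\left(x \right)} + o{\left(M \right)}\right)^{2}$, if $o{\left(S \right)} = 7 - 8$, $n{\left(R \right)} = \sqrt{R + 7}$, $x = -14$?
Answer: $\left(1 - i \sqrt{7}\right)^{2} \approx -6.0 - 5.2915 i$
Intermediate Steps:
$M = -11$ ($M = -16 + 5 = -11$)
$n{\left(R \right)} = \sqrt{7 + R}$
$o{\left(S \right)} = -1$ ($o{\left(S \right)} = 7 - 8 = -1$)
$\left(n{\left(x \right)} + o{\left(M \right)}\right)^{2} = \left(\sqrt{7 - 14} - 1\right)^{2} = \left(\sqrt{-7} - 1\right)^{2} = \left(i \sqrt{7} - 1\right)^{2} = \left(-1 + i \sqrt{7}\right)^{2}$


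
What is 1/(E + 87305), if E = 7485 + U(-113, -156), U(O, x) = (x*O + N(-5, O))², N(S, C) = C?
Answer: 1/306870015 ≈ 3.2587e-9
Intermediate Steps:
U(O, x) = (O + O*x)² (U(O, x) = (x*O + O)² = (O*x + O)² = (O + O*x)²)
E = 306782710 (E = 7485 + (-113)²*(1 - 156)² = 7485 + 12769*(-155)² = 7485 + 12769*24025 = 7485 + 306775225 = 306782710)
1/(E + 87305) = 1/(306782710 + 87305) = 1/306870015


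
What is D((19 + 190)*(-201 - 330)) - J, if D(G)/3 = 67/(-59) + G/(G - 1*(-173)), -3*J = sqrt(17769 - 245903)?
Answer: -2628723/6537554 + I*sqrt(228134)/3 ≈ -0.4021 + 159.21*I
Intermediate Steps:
J = -I*sqrt(228134)/3 (J = -sqrt(17769 - 245903)/3 = -I*sqrt(228134)/3 ≈ -159.21*I)
D(G) = -201/59 + 3*G/(173 + G) (D(G) = 3*(67/(-59) + G/(G - 1*(-173))) = 3*(67*(-1/59) + G/(G + 173)) = 3*(-67/59 + G/(173 + G)) = -201/59 + 3*G/(173 + G))
D((19 + 190)*(-201 - 330)) - J = 3*(-11591 - 8*(19 + 190)*(-201 - 330))/(59*(173 + (19 + 190)*(-201 - 330))) - (-1)*I*sqrt(228134)/3 = 3*(-11591 - 1672*(-531))/(59*(173 + 209*(-531))) + I*sqrt(228134)/3 = 3*(-11591 - 8*(-110979))/(59*(173 - 110979)) + I*sqrt(228134)/3 = (3/59)*(-11591 + 887832)/(-110806) + I*sqrt(228134)/3 = (3/59)*(-1/110806)*876241 + I*sqrt(228134)/3 = -2628723/6537554 + I*sqrt(228134)/3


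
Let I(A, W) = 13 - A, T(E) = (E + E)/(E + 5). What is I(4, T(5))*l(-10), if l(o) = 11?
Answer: 99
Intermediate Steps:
T(E) = 2*E/(5 + E) (T(E) = (2*E)/(5 + E) = 2*E/(5 + E))
I(4, T(5))*l(-10) = (13 - 1*4)*11 = (13 - 4)*11 = 9*11 = 99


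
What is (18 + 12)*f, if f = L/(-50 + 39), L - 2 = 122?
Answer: -3720/11 ≈ -338.18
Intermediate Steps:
L = 124 (L = 2 + 122 = 124)
f = -124/11 (f = 124/(-50 + 39) = 124/(-11) = 124*(-1/11) = -124/11 ≈ -11.273)
(18 + 12)*f = (18 + 12)*(-124/11) = 30*(-124/11) = -3720/11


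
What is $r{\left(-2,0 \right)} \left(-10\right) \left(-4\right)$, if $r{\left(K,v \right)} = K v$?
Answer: $0$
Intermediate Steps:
$r{\left(-2,0 \right)} \left(-10\right) \left(-4\right) = \left(-2\right) 0 \left(-10\right) \left(-4\right) = 0 \left(-10\right) \left(-4\right) = 0 \left(-4\right) = 0$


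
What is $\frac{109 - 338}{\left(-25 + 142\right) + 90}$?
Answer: $- \frac{229}{207} \approx -1.1063$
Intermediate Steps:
$\frac{109 - 338}{\left(-25 + 142\right) + 90} = - \frac{229}{117 + 90} = - \frac{229}{207}$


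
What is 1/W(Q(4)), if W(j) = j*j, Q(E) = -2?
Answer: ¼ ≈ 0.25000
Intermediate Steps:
W(j) = j²
1/W(Q(4)) = 1/((-2)²) = 1/4 = ¼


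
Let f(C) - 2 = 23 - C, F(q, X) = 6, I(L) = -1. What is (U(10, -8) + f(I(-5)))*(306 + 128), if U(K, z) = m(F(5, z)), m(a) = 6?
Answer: 13888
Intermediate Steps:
U(K, z) = 6
f(C) = 25 - C (f(C) = 2 + (23 - C) = 25 - C)
(U(10, -8) + f(I(-5)))*(306 + 128) = (6 + (25 - 1*(-1)))*(306 + 128) = (6 + (25 + 1))*434 = (6 + 26)*434 = 32*434 = 13888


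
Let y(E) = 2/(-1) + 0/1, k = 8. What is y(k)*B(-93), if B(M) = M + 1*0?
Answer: 186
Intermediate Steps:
y(E) = -2 (y(E) = 2*(-1) + 0*1 = -2 + 0 = -2)
B(M) = M (B(M) = M + 0 = M)
y(k)*B(-93) = -2*(-93) = 186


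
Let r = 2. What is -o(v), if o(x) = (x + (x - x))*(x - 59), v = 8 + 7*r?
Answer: 814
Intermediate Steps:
v = 22 (v = 8 + 7*2 = 8 + 14 = 22)
o(x) = x*(-59 + x) (o(x) = (x + 0)*(-59 + x) = x*(-59 + x))
-o(v) = -22*(-59 + 22) = -22*(-37) = -1*(-814) = 814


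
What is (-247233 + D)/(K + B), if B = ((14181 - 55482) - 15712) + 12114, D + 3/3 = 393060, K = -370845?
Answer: -72913/207872 ≈ -0.35076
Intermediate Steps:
D = 393059 (D = -1 + 393060 = 393059)
B = -44899 (B = (-41301 - 15712) + 12114 = -57013 + 12114 = -44899)
(-247233 + D)/(K + B) = (-247233 + 393059)/(-370845 - 44899) = 145826/(-415744) = 145826*(-1/415744) = -72913/207872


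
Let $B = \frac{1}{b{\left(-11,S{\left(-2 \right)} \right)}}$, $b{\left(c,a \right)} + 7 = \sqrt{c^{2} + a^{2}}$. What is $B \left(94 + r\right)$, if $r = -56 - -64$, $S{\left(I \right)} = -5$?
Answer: $\frac{714}{97} + \frac{102 \sqrt{146}}{97} \approx 20.067$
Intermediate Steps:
$b{\left(c,a \right)} = -7 + \sqrt{a^{2} + c^{2}}$ ($b{\left(c,a \right)} = -7 + \sqrt{c^{2} + a^{2}} = -7 + \sqrt{a^{2} + c^{2}}$)
$r = 8$ ($r = -56 + 64 = 8$)
$B = \frac{1}{-7 + \sqrt{146}}$ ($B = \frac{1}{-7 + \sqrt{\left(-5\right)^{2} + \left(-11\right)^{2}}} = \frac{1}{-7 + \sqrt{25 + 121}} = \frac{1}{-7 + \sqrt{146}} \approx 0.19673$)
$B \left(94 + r\right) = \left(\frac{7}{97} + \frac{\sqrt{146}}{97}\right) \left(94 + 8\right) = \left(\frac{7}{97} + \frac{\sqrt{146}}{97}\right) 102 = \frac{714}{97} + \frac{102 \sqrt{146}}{97}$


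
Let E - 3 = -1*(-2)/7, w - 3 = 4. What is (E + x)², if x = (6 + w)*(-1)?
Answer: 4624/49 ≈ 94.367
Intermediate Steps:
w = 7 (w = 3 + 4 = 7)
x = -13 (x = (6 + 7)*(-1) = 13*(-1) = -13)
E = 23/7 (E = 3 - 1*(-2)/7 = 3 + 2*(⅐) = 3 + 2/7 = 23/7 ≈ 3.2857)
(E + x)² = (23/7 - 13)² = (-68/7)² = 4624/49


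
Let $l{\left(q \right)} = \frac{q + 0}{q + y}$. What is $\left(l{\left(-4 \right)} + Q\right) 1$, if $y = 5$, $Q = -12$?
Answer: $-16$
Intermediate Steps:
$l{\left(q \right)} = \frac{q}{5 + q}$ ($l{\left(q \right)} = \frac{q + 0}{q + 5} = \frac{q}{5 + q}$)
$\left(l{\left(-4 \right)} + Q\right) 1 = \left(- \frac{4}{5 - 4} - 12\right) 1 = \left(- \frac{4}{1} - 12\right) 1 = \left(\left(-4\right) 1 - 12\right) 1 = \left(-4 - 12\right) 1 = \left(-16\right) 1 = -16$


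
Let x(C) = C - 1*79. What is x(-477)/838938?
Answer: -278/419469 ≈ -0.00066274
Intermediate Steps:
x(C) = -79 + C (x(C) = C - 79 = -79 + C)
x(-477)/838938 = (-79 - 477)/838938 = -556*1/838938 = -278/419469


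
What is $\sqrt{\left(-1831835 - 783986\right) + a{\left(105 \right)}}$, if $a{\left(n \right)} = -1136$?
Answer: $3 i \sqrt{290773} \approx 1617.7 i$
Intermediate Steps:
$\sqrt{\left(-1831835 - 783986\right) + a{\left(105 \right)}} = \sqrt{\left(-1831835 - 783986\right) - 1136} = \sqrt{-2615821 - 1136} = \sqrt{-2616957} = 3 i \sqrt{290773}$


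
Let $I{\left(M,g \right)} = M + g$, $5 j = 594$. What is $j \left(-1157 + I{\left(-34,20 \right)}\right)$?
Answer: $- \frac{695574}{5} \approx -1.3911 \cdot 10^{5}$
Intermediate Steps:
$j = \frac{594}{5}$ ($j = \frac{1}{5} \cdot 594 = \frac{594}{5} \approx 118.8$)
$j \left(-1157 + I{\left(-34,20 \right)}\right) = \frac{594 \left(-1157 + \left(-34 + 20\right)\right)}{5} = \frac{594 \left(-1157 - 14\right)}{5} = \frac{594}{5} \left(-1171\right) = - \frac{695574}{5}$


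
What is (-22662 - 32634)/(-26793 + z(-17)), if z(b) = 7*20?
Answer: 55296/26653 ≈ 2.0747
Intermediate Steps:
z(b) = 140
(-22662 - 32634)/(-26793 + z(-17)) = (-22662 - 32634)/(-26793 + 140) = -55296/(-26653) = -55296*(-1/26653) = 55296/26653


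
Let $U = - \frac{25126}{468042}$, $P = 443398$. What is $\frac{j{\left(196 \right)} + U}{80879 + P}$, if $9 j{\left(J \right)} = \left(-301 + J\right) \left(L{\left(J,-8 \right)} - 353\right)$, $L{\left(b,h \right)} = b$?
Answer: $\frac{142878634}{40897275939} \approx 0.0034936$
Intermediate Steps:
$U = - \frac{12563}{234021}$ ($U = \left(-25126\right) \frac{1}{468042} = - \frac{12563}{234021} \approx -0.053683$)
$j{\left(J \right)} = \frac{\left(-353 + J\right) \left(-301 + J\right)}{9}$ ($j{\left(J \right)} = \frac{\left(-301 + J\right) \left(J - 353\right)}{9} = \frac{\left(-301 + J\right) \left(-353 + J\right)}{9} = \frac{\left(-353 + J\right) \left(-301 + J\right)}{9}$)
$\frac{j{\left(196 \right)} + U}{80879 + P} = \frac{\left(\frac{106253}{9} - \frac{42728}{3} + \frac{196^{2}}{9}\right) - \frac{12563}{234021}}{80879 + 443398} = \frac{\left(\frac{106253}{9} - \frac{42728}{3} + \frac{1}{9} \cdot 38416\right) - \frac{12563}{234021}}{524277} = \left(\left(\frac{106253}{9} - \frac{42728}{3} + \frac{38416}{9}\right) - \frac{12563}{234021}\right) \frac{1}{524277} = \left(\frac{5495}{3} - \frac{12563}{234021}\right) \frac{1}{524277} = \frac{142878634}{78007} \cdot \frac{1}{524277} = \frac{142878634}{40897275939}$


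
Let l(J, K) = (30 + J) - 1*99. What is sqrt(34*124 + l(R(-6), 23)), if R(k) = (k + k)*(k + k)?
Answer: sqrt(4291) ≈ 65.506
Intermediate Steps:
R(k) = 4*k**2 (R(k) = (2*k)*(2*k) = 4*k**2)
l(J, K) = -69 + J (l(J, K) = (30 + J) - 99 = -69 + J)
sqrt(34*124 + l(R(-6), 23)) = sqrt(34*124 + (-69 + 4*(-6)**2)) = sqrt(4216 + (-69 + 4*36)) = sqrt(4216 + (-69 + 144)) = sqrt(4216 + 75) = sqrt(4291)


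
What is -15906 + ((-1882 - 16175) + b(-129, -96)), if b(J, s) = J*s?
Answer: -21579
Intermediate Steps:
-15906 + ((-1882 - 16175) + b(-129, -96)) = -15906 + ((-1882 - 16175) - 129*(-96)) = -15906 + (-18057 + 12384) = -15906 - 5673 = -21579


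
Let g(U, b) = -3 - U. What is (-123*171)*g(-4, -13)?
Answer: -21033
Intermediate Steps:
(-123*171)*g(-4, -13) = (-123*171)*(-3 - 1*(-4)) = -21033*(-3 + 4) = -21033*1 = -21033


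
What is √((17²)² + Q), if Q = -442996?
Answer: 5*I*√14379 ≈ 599.56*I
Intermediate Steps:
√((17²)² + Q) = √((17²)² - 442996) = √(289² - 442996) = √(83521 - 442996) = √(-359475) = 5*I*√14379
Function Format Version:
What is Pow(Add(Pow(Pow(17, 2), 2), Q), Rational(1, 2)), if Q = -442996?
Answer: Mul(5, I, Pow(14379, Rational(1, 2))) ≈ Mul(599.56, I)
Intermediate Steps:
Pow(Add(Pow(Pow(17, 2), 2), Q), Rational(1, 2)) = Pow(Add(Pow(Pow(17, 2), 2), -442996), Rational(1, 2)) = Pow(Add(Pow(289, 2), -442996), Rational(1, 2)) = Pow(Add(83521, -442996), Rational(1, 2)) = Pow(-359475, Rational(1, 2)) = Mul(5, I, Pow(14379, Rational(1, 2)))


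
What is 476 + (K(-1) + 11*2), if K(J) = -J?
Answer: 499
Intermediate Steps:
476 + (K(-1) + 11*2) = 476 + (-1*(-1) + 11*2) = 476 + (1 + 22) = 476 + 23 = 499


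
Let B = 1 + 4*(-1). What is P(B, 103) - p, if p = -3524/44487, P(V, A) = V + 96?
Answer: 4140815/44487 ≈ 93.079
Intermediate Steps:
B = -3 (B = 1 - 4 = -3)
P(V, A) = 96 + V
p = -3524/44487 (p = -3524*1/44487 = -3524/44487 ≈ -0.079214)
P(B, 103) - p = (96 - 3) - 1*(-3524/44487) = 93 + 3524/44487 = 4140815/44487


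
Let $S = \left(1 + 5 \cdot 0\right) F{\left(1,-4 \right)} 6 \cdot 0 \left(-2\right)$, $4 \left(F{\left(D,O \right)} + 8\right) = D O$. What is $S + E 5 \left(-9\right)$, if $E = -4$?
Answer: $180$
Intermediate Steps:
$F{\left(D,O \right)} = -8 + \frac{D O}{4}$
$S = 0$ ($S = \left(1 + 5 \cdot 0\right) \left(-8 + \frac{1}{4} \cdot 1 \left(-4\right)\right) 6 \cdot 0 \left(-2\right) = \left(1 + 0\right) \left(-8 - 1\right) 6 \cdot 0 \left(-2\right) = 1 \left(-9\right) 6 \cdot 0 \left(-2\right) = \left(-9\right) 6 \cdot 0 \left(-2\right) = \left(-54\right) 0 \left(-2\right) = 0 \left(-2\right) = 0$)
$S + E 5 \left(-9\right) = 0 + \left(-4\right) 5 \left(-9\right) = 0 - -180 = 0 + 180 = 180$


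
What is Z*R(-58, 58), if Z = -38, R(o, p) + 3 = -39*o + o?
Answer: -83638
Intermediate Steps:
R(o, p) = -3 - 38*o (R(o, p) = -3 + (-39*o + o) = -3 - 38*o)
Z*R(-58, 58) = -38*(-3 - 38*(-58)) = -38*(-3 + 2204) = -38*2201 = -83638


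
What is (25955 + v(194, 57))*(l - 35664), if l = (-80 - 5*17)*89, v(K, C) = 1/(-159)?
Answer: -69260822852/53 ≈ -1.3068e+9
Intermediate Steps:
v(K, C) = -1/159
l = -14685 (l = (-80 - 85)*89 = -165*89 = -14685)
(25955 + v(194, 57))*(l - 35664) = (25955 - 1/159)*(-14685 - 35664) = (4126844/159)*(-50349) = -69260822852/53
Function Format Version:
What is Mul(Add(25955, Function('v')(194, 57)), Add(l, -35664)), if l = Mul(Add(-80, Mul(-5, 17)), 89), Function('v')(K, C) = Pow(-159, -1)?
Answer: Rational(-69260822852, 53) ≈ -1.3068e+9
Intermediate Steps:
Function('v')(K, C) = Rational(-1, 159)
l = -14685 (l = Mul(Add(-80, -85), 89) = Mul(-165, 89) = -14685)
Mul(Add(25955, Function('v')(194, 57)), Add(l, -35664)) = Mul(Add(25955, Rational(-1, 159)), Add(-14685, -35664)) = Mul(Rational(4126844, 159), -50349) = Rational(-69260822852, 53)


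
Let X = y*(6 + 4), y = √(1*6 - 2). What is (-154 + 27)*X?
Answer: -2540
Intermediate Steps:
y = 2 (y = √(6 - 2) = √4 = 2)
X = 20 (X = 2*(6 + 4) = 2*10 = 20)
(-154 + 27)*X = (-154 + 27)*20 = -127*20 = -2540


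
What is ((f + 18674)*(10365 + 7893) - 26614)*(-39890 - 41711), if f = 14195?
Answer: -48968400076388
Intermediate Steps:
((f + 18674)*(10365 + 7893) - 26614)*(-39890 - 41711) = ((14195 + 18674)*(10365 + 7893) - 26614)*(-39890 - 41711) = (32869*18258 - 26614)*(-81601) = (600122202 - 26614)*(-81601) = 600095588*(-81601) = -48968400076388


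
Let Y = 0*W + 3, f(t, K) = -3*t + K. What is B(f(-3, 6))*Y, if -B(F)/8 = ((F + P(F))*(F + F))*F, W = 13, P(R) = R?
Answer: -324000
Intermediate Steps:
f(t, K) = K - 3*t
B(F) = -32*F³ (B(F) = -8*(F + F)*(F + F)*F = -8*(2*F)*(2*F)*F = -8*4*F²*F = -32*F³)
Y = 3 (Y = 0*13 + 3 = 0 + 3 = 3)
B(f(-3, 6))*Y = -32*(6 - 3*(-3))³*3 = -32*(6 + 9)³*3 = -32*15³*3 = -32*3375*3 = -108000*3 = -324000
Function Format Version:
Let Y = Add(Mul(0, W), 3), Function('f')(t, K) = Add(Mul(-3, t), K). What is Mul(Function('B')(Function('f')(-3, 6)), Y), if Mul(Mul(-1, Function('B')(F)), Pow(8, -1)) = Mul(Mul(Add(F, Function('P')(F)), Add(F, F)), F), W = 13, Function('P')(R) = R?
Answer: -324000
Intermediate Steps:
Function('f')(t, K) = Add(K, Mul(-3, t))
Function('B')(F) = Mul(-32, Pow(F, 3)) (Function('B')(F) = Mul(-8, Mul(Mul(Add(F, F), Add(F, F)), F)) = Mul(-8, Mul(Mul(Mul(2, F), Mul(2, F)), F)) = Mul(-8, Mul(Mul(4, Pow(F, 2)), F)) = Mul(-8, Mul(4, Pow(F, 3))) = Mul(-32, Pow(F, 3)))
Y = 3 (Y = Add(Mul(0, 13), 3) = Add(0, 3) = 3)
Mul(Function('B')(Function('f')(-3, 6)), Y) = Mul(Mul(-32, Pow(Add(6, Mul(-3, -3)), 3)), 3) = Mul(Mul(-32, Pow(Add(6, 9), 3)), 3) = Mul(Mul(-32, Pow(15, 3)), 3) = Mul(Mul(-32, 3375), 3) = Mul(-108000, 3) = -324000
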